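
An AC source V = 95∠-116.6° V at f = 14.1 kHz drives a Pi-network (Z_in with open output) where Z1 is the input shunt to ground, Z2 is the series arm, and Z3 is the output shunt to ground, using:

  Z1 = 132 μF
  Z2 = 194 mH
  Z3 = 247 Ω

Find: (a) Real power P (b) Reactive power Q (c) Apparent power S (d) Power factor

Step 1 — Angular frequency: ω = 2π·f = 2π·1.41e+04 = 8.859e+04 rad/s.
Step 2 — Component impedances:
  Z1: Z = 1/(jωC) = -j/(ω·C) = 0 - j0.08551 Ω
  Z2: Z = jωL = j·8.859e+04·0.194 = 0 + j1.719e+04 Ω
  Z3: Z = R = 247 Ω
Step 3 — With open output, the series arm Z2 and the output shunt Z3 appear in series to ground: Z2 + Z3 = 247 + j1.719e+04 Ω.
Step 4 — Parallel with input shunt Z1: Z_in = Z1 || (Z2 + Z3) = 6.113e-09 - j0.08551 Ω = 0.08551∠-90.0° Ω.
Step 5 — Source phasor: V = 95∠-116.6° V = -42.54 - j84.94 V.
Step 6 — Current: I = V / Z = 993.4 - j497.4 A = 1111∠-26.6° A.
Step 7 — Complex power: S = V·I* = 0.007545 - j1.055e+05 VA.
Step 8 — Real power: P = Re(S) = 0.007545 W.
Step 9 — Reactive power: Q = Im(S) = -1.055e+05 VAR.
Step 10 — Apparent power: |S| = 1.055e+05 VA.
Step 11 — Power factor: PF = P/|S| = 7.149e-08 (leading).

(a) P = 0.007545 W  (b) Q = -1.055e+05 VAR  (c) S = 1.055e+05 VA  (d) PF = 7.149e-08 (leading)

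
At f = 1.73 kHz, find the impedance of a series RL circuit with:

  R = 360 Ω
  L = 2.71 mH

Step 1 — Angular frequency: ω = 2π·f = 2π·1730 = 1.087e+04 rad/s.
Step 2 — Component impedances:
  R: Z = R = 360 Ω
  L: Z = jωL = j·1.087e+04·0.00271 = 0 + j29.46 Ω
Step 3 — Series combination: Z_total = R + L = 360 + j29.46 Ω = 361.2∠4.7° Ω.

Z = 360 + j29.46 Ω = 361.2∠4.7° Ω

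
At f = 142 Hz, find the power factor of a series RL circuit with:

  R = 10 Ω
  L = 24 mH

Step 1 — Angular frequency: ω = 2π·f = 2π·142 = 892.2 rad/s.
Step 2 — Component impedances:
  R: Z = R = 10 Ω
  L: Z = jωL = j·892.2·0.024 = 0 + j21.41 Ω
Step 3 — Series combination: Z_total = R + L = 10 + j21.41 Ω = 23.63∠65.0° Ω.
Step 4 — Power factor: PF = cos(φ) = Re(Z)/|Z| = 10/23.633 = 0.4231.
Step 5 — Type: Im(Z) = 21.41 ⇒ lagging (phase φ = 65.0°).

PF = 0.4231 (lagging, φ = 65.0°)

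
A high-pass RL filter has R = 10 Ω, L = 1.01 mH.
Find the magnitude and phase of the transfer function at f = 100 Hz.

Step 1 — Angular frequency: ω = 2π·100 = 628.3 rad/s.
Step 2 — Transfer function: H(jω) = jωL/(R + jωL).
Step 3 — Numerator jωL = j·0.6346; denominator R + jωL = 10 + j0.6346.
Step 4 — H = 0.004011 + j0.06321.
Step 5 — Magnitude: |H| = 0.06333 (-24.0 dB); phase: φ = 86.4°.

|H| = 0.06333 (-24.0 dB), φ = 86.4°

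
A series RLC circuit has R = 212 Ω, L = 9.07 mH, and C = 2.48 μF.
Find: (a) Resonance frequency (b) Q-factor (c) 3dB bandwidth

Step 1 — Resonance condition Im(Z)=0 gives ω₀ = 1/√(LC).
Step 2 — ω₀ = 1/√(0.00907·2.48e-06) = 6668 rad/s.
Step 3 — f₀ = ω₀/(2π) = 1061 Hz.
Step 4 — Series Q: Q = ω₀L/R = 6668·0.00907/212 = 0.2853.
Step 5 — 3dB bandwidth: Δω = ω₀/Q = 2.337e+04 rad/s; BW = Δω/(2π) = 3720 Hz.

(a) f₀ = 1061 Hz  (b) Q = 0.2853  (c) BW = 3720 Hz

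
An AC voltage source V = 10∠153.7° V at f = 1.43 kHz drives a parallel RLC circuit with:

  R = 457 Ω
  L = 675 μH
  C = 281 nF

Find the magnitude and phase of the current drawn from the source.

Step 1 — Angular frequency: ω = 2π·f = 2π·1430 = 8985 rad/s.
Step 2 — Component impedances:
  R: Z = R = 457 Ω
  L: Z = jωL = j·8985·0.000675 = 0 + j6.065 Ω
  C: Z = 1/(jωC) = -j/(ω·C) = 0 - j396.1 Ω
Step 3 — Parallel combination: 1/Z_total = 1/R + 1/L + 1/C; Z_total = 0.08299 + j6.158 Ω = 6.159∠89.2° Ω.
Step 4 — Source phasor: V = 10∠153.7° V = -8.965 + j4.431 V.
Step 5 — Ohm's law: I = V / Z_total = (-8.965 + j4.431) / (0.08299 + j6.158) = 0.6998 + j1.465 A.
Step 6 — Convert to polar: |I| = 1.624 A, ∠I = 64.5°.

I = 1.624∠64.5° A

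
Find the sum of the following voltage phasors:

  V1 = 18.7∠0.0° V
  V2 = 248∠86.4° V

Step 1 — Convert each phasor to rectangular form:
  V1 = 18.7·(cos(0.0°) + j·sin(0.0°)) = 18.7 V
  V2 = 248·(cos(86.4°) + j·sin(86.4°)) = 15.57 + j247.5 V
Step 2 — Sum components: V_total = 34.27 + j247.5 V.
Step 3 — Convert to polar: |V_total| = 249.9 V, ∠V_total = 82.1°.

V_total = 249.9∠82.1° V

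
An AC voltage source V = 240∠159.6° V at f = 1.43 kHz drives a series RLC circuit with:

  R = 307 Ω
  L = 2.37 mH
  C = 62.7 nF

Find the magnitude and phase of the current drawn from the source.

Step 1 — Angular frequency: ω = 2π·f = 2π·1430 = 8985 rad/s.
Step 2 — Component impedances:
  R: Z = R = 307 Ω
  L: Z = jωL = j·8985·0.00237 = 0 + j21.29 Ω
  C: Z = 1/(jωC) = -j/(ω·C) = 0 - j1775 Ω
Step 3 — Series combination: Z_total = R + L + C = 307 - j1754 Ω = 1780∠-80.1° Ω.
Step 4 — Source phasor: V = 240∠159.6° V = -224.9 + j83.66 V.
Step 5 — Ohm's law: I = V / Z_total = (-224.9 + j83.66) / (307 - j1754) = -0.06807 - j0.1163 A.
Step 6 — Convert to polar: |I| = 0.1348 A, ∠I = -120.3°.

I = 0.1348∠-120.3° A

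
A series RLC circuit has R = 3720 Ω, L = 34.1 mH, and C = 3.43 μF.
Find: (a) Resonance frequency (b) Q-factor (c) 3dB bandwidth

Step 1 — Resonance: ω₀ = 1/√(LC) = 1/√(0.0341·3.43e-06) = 2924 rad/s.
Step 2 — f₀ = ω₀/(2π) = 465.4 Hz.
Step 3 — Series Q: Q = ω₀L/R = 2924·0.0341/3720 = 0.0268.
Step 4 — Bandwidth: Δω = ω₀/Q = 1.091e+05 rad/s; BW = Δω/(2π) = 1.736e+04 Hz.

(a) f₀ = 465.4 Hz  (b) Q = 0.0268  (c) BW = 1.736e+04 Hz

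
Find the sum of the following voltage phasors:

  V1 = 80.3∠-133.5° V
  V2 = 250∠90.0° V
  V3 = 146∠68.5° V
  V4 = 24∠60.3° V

Step 1 — Convert each phasor to rectangular form:
  V1 = 80.3·(cos(-133.5°) + j·sin(-133.5°)) = -55.27 - j58.25 V
  V2 = 250·(cos(90.0°) + j·sin(90.0°)) = 0 + j250 V
  V3 = 146·(cos(68.5°) + j·sin(68.5°)) = 53.51 + j135.8 V
  V4 = 24·(cos(60.3°) + j·sin(60.3°)) = 11.89 + j20.85 V
Step 2 — Sum components: V_total = 10.13 + j348.4 V.
Step 3 — Convert to polar: |V_total| = 348.6 V, ∠V_total = 88.3°.

V_total = 348.6∠88.3° V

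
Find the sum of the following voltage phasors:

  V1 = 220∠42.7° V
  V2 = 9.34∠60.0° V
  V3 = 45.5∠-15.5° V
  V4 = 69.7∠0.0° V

Step 1 — Convert each phasor to rectangular form:
  V1 = 220·(cos(42.7°) + j·sin(42.7°)) = 161.7 + j149.2 V
  V2 = 9.34·(cos(60.0°) + j·sin(60.0°)) = 4.67 + j8.089 V
  V3 = 45.5·(cos(-15.5°) + j·sin(-15.5°)) = 43.85 - j12.16 V
  V4 = 69.7·(cos(0.0°) + j·sin(0.0°)) = 69.7 V
Step 2 — Sum components: V_total = 279.9 + j145.1 V.
Step 3 — Convert to polar: |V_total| = 315.3 V, ∠V_total = 27.4°.

V_total = 315.3∠27.4° V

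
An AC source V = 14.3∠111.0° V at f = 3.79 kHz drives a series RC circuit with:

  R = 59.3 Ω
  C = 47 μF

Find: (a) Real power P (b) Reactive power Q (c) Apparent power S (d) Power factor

Step 1 — Angular frequency: ω = 2π·f = 2π·3790 = 2.381e+04 rad/s.
Step 2 — Component impedances:
  R: Z = R = 59.3 Ω
  C: Z = 1/(jωC) = -j/(ω·C) = 0 - j0.8935 Ω
Step 3 — Series combination: Z_total = R + C = 59.3 - j0.8935 Ω = 59.31∠-0.9° Ω.
Step 4 — Source phasor: V = 14.3∠111.0° V = -5.125 + j13.35 V.
Step 5 — Current: I = V / Z = -0.08979 + j0.2238 A = 0.2411∠111.9° A.
Step 6 — Complex power: S = V·I* = 3.448 - j0.05195 VA.
Step 7 — Real power: P = Re(S) = 3.448 W.
Step 8 — Reactive power: Q = Im(S) = -0.05195 VAR.
Step 9 — Apparent power: |S| = 3.448 VA.
Step 10 — Power factor: PF = P/|S| = 0.9999 (leading).

(a) P = 3.448 W  (b) Q = -0.05195 VAR  (c) S = 3.448 VA  (d) PF = 0.9999 (leading)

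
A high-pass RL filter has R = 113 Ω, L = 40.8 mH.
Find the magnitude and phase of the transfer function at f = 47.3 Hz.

Step 1 — Angular frequency: ω = 2π·47.3 = 297.2 rad/s.
Step 2 — Transfer function: H(jω) = jωL/(R + jωL).
Step 3 — Numerator jωL = j·12.13; denominator R + jωL = 113 + j12.13.
Step 4 — H = 0.01138 + j0.1061.
Step 5 — Magnitude: |H| = 0.1067 (-19.4 dB); phase: φ = 83.9°.

|H| = 0.1067 (-19.4 dB), φ = 83.9°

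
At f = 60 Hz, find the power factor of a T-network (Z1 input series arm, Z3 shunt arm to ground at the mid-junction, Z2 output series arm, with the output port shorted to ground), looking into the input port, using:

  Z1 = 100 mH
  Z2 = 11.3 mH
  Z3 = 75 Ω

Step 1 — Angular frequency: ω = 2π·f = 2π·60 = 377 rad/s.
Step 2 — Component impedances:
  Z1: Z = jωL = j·377·0.1 = 0 + j37.7 Ω
  Z2: Z = jωL = j·377·0.0113 = 0 + j4.26 Ω
  Z3: Z = R = 75 Ω
Step 3 — With the output port shorted to ground, the output series arm Z2 runs from the junction to ground; the shunt arm Z3 also runs from the junction to ground. They appear in parallel: Z3 || Z2 = 0.2412 + j4.246 Ω.
Step 4 — Series with input arm Z1: Z_in = Z1 + (Z3 || Z2) = 0.2412 + j41.95 Ω = 41.95∠89.7° Ω.
Step 5 — Power factor: PF = cos(φ) = Re(Z)/|Z| = 0.2412/41.95 = 0.00575.
Step 6 — Type: Im(Z) = 41.95 ⇒ lagging (phase φ = 89.7°).

PF = 0.00575 (lagging, φ = 89.7°)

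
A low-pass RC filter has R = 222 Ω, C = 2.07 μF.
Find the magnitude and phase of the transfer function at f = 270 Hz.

Step 1 — Angular frequency: ω = 2π·270 = 1696 rad/s.
Step 2 — Transfer function: H(jω) = 1/(1 + jωRC).
Step 3 — Denominator: 1 + jωRC = 1 + j·1696·222·2.07e-06 = 1 + j0.7796.
Step 4 — H = 0.622 - j0.4849.
Step 5 — Magnitude: |H| = 0.7887 (-2.1 dB); phase: φ = -37.9°.

|H| = 0.7887 (-2.1 dB), φ = -37.9°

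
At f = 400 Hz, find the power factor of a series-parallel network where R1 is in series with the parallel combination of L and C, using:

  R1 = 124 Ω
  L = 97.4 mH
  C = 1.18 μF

Step 1 — Angular frequency: ω = 2π·f = 2π·400 = 2513 rad/s.
Step 2 — Component impedances:
  R1: Z = R = 124 Ω
  L: Z = jωL = j·2513·0.0974 = 0 + j244.8 Ω
  C: Z = 1/(jωC) = -j/(ω·C) = 0 - j337.2 Ω
Step 3 — Parallel branch: L || C = 1/(1/L + 1/C) = 0 + j893.3 Ω.
Step 4 — Series with R1: Z_total = R1 + (L || C) = 124 + j893.3 Ω = 901.9∠82.1° Ω.
Step 5 — Power factor: PF = cos(φ) = Re(Z)/|Z| = 124/901.9 = 0.1375.
Step 6 — Type: Im(Z) = 893.3 ⇒ lagging (phase φ = 82.1°).

PF = 0.1375 (lagging, φ = 82.1°)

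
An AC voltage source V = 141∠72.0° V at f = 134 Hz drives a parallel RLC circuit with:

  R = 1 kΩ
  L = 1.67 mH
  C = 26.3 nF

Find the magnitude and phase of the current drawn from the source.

Step 1 — Angular frequency: ω = 2π·f = 2π·134 = 841.9 rad/s.
Step 2 — Component impedances:
  R: Z = R = 1000 Ω
  L: Z = jωL = j·841.9·0.00167 = 0 + j1.406 Ω
  C: Z = 1/(jωC) = -j/(ω·C) = 0 - j4.516e+04 Ω
Step 3 — Parallel combination: 1/Z_total = 1/R + 1/L + 1/C; Z_total = 0.001977 + j1.406 Ω = 1.406∠89.9° Ω.
Step 4 — Source phasor: V = 141∠72.0° V = 43.57 + j134.1 V.
Step 5 — Ohm's law: I = V / Z_total = (43.57 + j134.1) / (0.001977 + j1.406) = 95.41 - j30.85 A.
Step 6 — Convert to polar: |I| = 100.3 A, ∠I = -17.9°.

I = 100.3∠-17.9° A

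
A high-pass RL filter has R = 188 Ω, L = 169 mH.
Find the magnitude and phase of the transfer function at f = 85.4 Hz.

Step 1 — Angular frequency: ω = 2π·85.4 = 536.6 rad/s.
Step 2 — Transfer function: H(jω) = jωL/(R + jωL).
Step 3 — Numerator jωL = j·90.68; denominator R + jωL = 188 + j90.68.
Step 4 — H = 0.1888 + j0.3913.
Step 5 — Magnitude: |H| = 0.4345 (-7.2 dB); phase: φ = 64.2°.

|H| = 0.4345 (-7.2 dB), φ = 64.2°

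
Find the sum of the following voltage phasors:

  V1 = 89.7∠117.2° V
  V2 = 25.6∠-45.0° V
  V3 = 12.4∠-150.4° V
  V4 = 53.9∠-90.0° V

Step 1 — Convert each phasor to rectangular form:
  V1 = 89.7·(cos(117.2°) + j·sin(117.2°)) = -41 + j79.78 V
  V2 = 25.6·(cos(-45.0°) + j·sin(-45.0°)) = 18.1 - j18.1 V
  V3 = 12.4·(cos(-150.4°) + j·sin(-150.4°)) = -10.78 - j6.125 V
  V4 = 53.9·(cos(-90.0°) + j·sin(-90.0°)) = 0 - j53.9 V
Step 2 — Sum components: V_total = -33.68 + j1.654 V.
Step 3 — Convert to polar: |V_total| = 33.72 V, ∠V_total = 177.2°.

V_total = 33.72∠177.2° V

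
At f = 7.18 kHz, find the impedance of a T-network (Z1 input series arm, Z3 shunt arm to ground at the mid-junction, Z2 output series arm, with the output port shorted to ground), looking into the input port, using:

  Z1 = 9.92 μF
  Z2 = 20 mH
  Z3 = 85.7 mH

Step 1 — Angular frequency: ω = 2π·f = 2π·7180 = 4.511e+04 rad/s.
Step 2 — Component impedances:
  Z1: Z = 1/(jωC) = -j/(ω·C) = 0 - j2.235 Ω
  Z2: Z = jωL = j·4.511e+04·0.02 = 0 + j902.3 Ω
  Z3: Z = jωL = j·4.511e+04·0.0857 = 0 + j3866 Ω
Step 3 — With the output port shorted to ground, the output series arm Z2 runs from the junction to ground; the shunt arm Z3 also runs from the junction to ground. They appear in parallel: Z3 || Z2 = 0 + j731.5 Ω.
Step 4 — Series with input arm Z1: Z_in = Z1 + (Z3 || Z2) = 0 + j729.3 Ω = 729.3∠90.0° Ω.

Z = 0 + j729.3 Ω = 729.3∠90.0° Ω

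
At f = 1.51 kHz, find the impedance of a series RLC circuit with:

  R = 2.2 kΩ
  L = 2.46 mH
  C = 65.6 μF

Step 1 — Angular frequency: ω = 2π·f = 2π·1510 = 9488 rad/s.
Step 2 — Component impedances:
  R: Z = R = 2200 Ω
  L: Z = jωL = j·9488·0.00246 = 0 + j23.34 Ω
  C: Z = 1/(jωC) = -j/(ω·C) = 0 - j1.607 Ω
Step 3 — Series combination: Z_total = R + L + C = 2200 + j21.73 Ω = 2200∠0.6° Ω.

Z = 2200 + j21.73 Ω = 2200∠0.6° Ω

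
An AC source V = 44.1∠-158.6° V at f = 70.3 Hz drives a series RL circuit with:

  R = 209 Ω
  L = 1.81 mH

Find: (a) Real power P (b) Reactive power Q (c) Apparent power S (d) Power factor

Step 1 — Angular frequency: ω = 2π·f = 2π·70.3 = 441.7 rad/s.
Step 2 — Component impedances:
  R: Z = R = 209 Ω
  L: Z = jωL = j·441.7·0.00181 = 0 + j0.7995 Ω
Step 3 — Series combination: Z_total = R + L = 209 + j0.7995 Ω = 209∠0.2° Ω.
Step 4 — Source phasor: V = 44.1∠-158.6° V = -41.06 - j16.09 V.
Step 5 — Current: I = V / Z = -0.1967 - j0.07624 A = 0.211∠-158.8° A.
Step 6 — Complex power: S = V·I* = 9.305 + j0.0356 VA.
Step 7 — Real power: P = Re(S) = 9.305 W.
Step 8 — Reactive power: Q = Im(S) = 0.0356 VAR.
Step 9 — Apparent power: |S| = 9.305 VA.
Step 10 — Power factor: PF = P/|S| = 1 (lagging).

(a) P = 9.305 W  (b) Q = 0.0356 VAR  (c) S = 9.305 VA  (d) PF = 1 (lagging)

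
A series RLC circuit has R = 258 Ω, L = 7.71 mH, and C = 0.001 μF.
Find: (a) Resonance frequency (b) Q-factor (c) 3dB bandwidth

Step 1 — Resonance: ω₀ = 1/√(LC) = 1/√(0.00771·1e-09) = 3.601e+05 rad/s.
Step 2 — f₀ = ω₀/(2π) = 5.732e+04 Hz.
Step 3 — Series Q: Q = ω₀L/R = 3.601e+05·0.00771/258 = 10.76.
Step 4 — Bandwidth: Δω = ω₀/Q = 3.346e+04 rad/s; BW = Δω/(2π) = 5326 Hz.

(a) f₀ = 5.732e+04 Hz  (b) Q = 10.76  (c) BW = 5326 Hz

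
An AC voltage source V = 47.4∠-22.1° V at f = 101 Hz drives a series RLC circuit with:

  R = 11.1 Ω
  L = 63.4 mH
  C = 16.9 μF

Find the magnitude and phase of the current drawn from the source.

Step 1 — Angular frequency: ω = 2π·f = 2π·101 = 634.6 rad/s.
Step 2 — Component impedances:
  R: Z = R = 11.1 Ω
  L: Z = jωL = j·634.6·0.0634 = 0 + j40.23 Ω
  C: Z = 1/(jωC) = -j/(ω·C) = 0 - j93.24 Ω
Step 3 — Series combination: Z_total = R + L + C = 11.1 - j53.01 Ω = 54.16∠-78.2° Ω.
Step 4 — Source phasor: V = 47.4∠-22.1° V = 43.92 - j17.83 V.
Step 5 — Ohm's law: I = V / Z_total = (43.92 - j17.83) / (11.1 - j53.01) = 0.4885 + j0.7262 A.
Step 6 — Convert to polar: |I| = 0.8752 A, ∠I = 56.1°.

I = 0.8752∠56.1° A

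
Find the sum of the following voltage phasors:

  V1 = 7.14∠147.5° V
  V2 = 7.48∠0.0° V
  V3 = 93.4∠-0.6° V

Step 1 — Convert each phasor to rectangular form:
  V1 = 7.14·(cos(147.5°) + j·sin(147.5°)) = -6.022 + j3.836 V
  V2 = 7.48·(cos(0.0°) + j·sin(0.0°)) = 7.48 V
  V3 = 93.4·(cos(-0.6°) + j·sin(-0.6°)) = 93.39 - j0.9781 V
Step 2 — Sum components: V_total = 94.85 + j2.858 V.
Step 3 — Convert to polar: |V_total| = 94.9 V, ∠V_total = 1.7°.

V_total = 94.9∠1.7° V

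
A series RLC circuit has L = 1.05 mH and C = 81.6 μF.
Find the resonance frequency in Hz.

Step 1 — Resonance condition Im(Z)=0 gives ω₀ = 1/√(LC).
Step 2 — ω₀ = 1/√(0.00105·8.16e-05) = 3416 rad/s.
Step 3 — f₀ = ω₀/(2π) = 543.7 Hz.

f₀ = 543.7 Hz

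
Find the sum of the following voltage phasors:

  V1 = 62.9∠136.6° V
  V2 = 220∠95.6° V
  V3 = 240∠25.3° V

Step 1 — Convert each phasor to rectangular form:
  V1 = 62.9·(cos(136.6°) + j·sin(136.6°)) = -45.7 + j43.22 V
  V2 = 220·(cos(95.6°) + j·sin(95.6°)) = -21.47 + j219 V
  V3 = 240·(cos(25.3°) + j·sin(25.3°)) = 217 + j102.6 V
Step 2 — Sum components: V_total = 149.8 + j364.7 V.
Step 3 — Convert to polar: |V_total| = 394.3 V, ∠V_total = 67.7°.

V_total = 394.3∠67.7° V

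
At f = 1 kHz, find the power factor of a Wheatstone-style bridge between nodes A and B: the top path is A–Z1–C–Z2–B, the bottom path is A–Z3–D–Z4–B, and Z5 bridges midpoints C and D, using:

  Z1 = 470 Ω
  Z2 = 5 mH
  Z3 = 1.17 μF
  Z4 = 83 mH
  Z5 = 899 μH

Step 1 — Angular frequency: ω = 2π·f = 2π·1000 = 6283 rad/s.
Step 2 — Component impedances:
  Z1: Z = R = 470 Ω
  Z2: Z = jωL = j·6283·0.005 = 0 + j31.42 Ω
  Z3: Z = 1/(jωC) = -j/(ω·C) = 0 - j136 Ω
  Z4: Z = jωL = j·6283·0.083 = 0 + j521.5 Ω
  Z5: Z = jωL = j·6283·0.000899 = 0 + j5.649 Ω
Step 3 — Bridge requires nodal analysis (the Z5 bridge couples midpoints C and D, so the two paths cannot be reduced to a simple series/parallel combination). Setting node B to ground and injecting 1 A at node A, the 3-node admittance system at A, C, D solves to V_A = Z_AB = 33.78 - j92.05 Ω = 98.05∠-69.9° Ω.
Step 4 — Power factor: PF = cos(φ) = Re(Z)/|Z| = 33.78/98.05 = 0.3445.
Step 5 — Type: Im(Z) = -92.05 ⇒ leading (phase φ = -69.9°).

PF = 0.3445 (leading, φ = -69.9°)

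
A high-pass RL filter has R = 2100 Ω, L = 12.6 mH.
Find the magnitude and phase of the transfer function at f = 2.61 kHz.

Step 1 — Angular frequency: ω = 2π·2610 = 1.64e+04 rad/s.
Step 2 — Transfer function: H(jω) = jωL/(R + jωL).
Step 3 — Numerator jωL = j·206.6; denominator R + jωL = 2100 + j206.6.
Step 4 — H = 0.009589 + j0.09745.
Step 5 — Magnitude: |H| = 0.09792 (-20.2 dB); phase: φ = 84.4°.

|H| = 0.09792 (-20.2 dB), φ = 84.4°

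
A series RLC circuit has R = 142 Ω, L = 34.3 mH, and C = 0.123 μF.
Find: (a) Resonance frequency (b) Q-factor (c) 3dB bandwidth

Step 1 — Resonance condition Im(Z)=0 gives ω₀ = 1/√(LC).
Step 2 — ω₀ = 1/√(0.0343·1.23e-07) = 1.54e+04 rad/s.
Step 3 — f₀ = ω₀/(2π) = 2450 Hz.
Step 4 — Series Q: Q = ω₀L/R = 1.54e+04·0.0343/142 = 3.719.
Step 5 — 3dB bandwidth: Δω = ω₀/Q = 4140 rad/s; BW = Δω/(2π) = 658.9 Hz.

(a) f₀ = 2450 Hz  (b) Q = 3.719  (c) BW = 658.9 Hz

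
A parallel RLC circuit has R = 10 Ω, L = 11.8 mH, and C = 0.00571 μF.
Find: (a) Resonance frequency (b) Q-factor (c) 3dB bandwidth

Step 1 — Resonance: ω₀ = 1/√(LC) = 1/√(0.0118·5.71e-09) = 1.218e+05 rad/s.
Step 2 — f₀ = ω₀/(2π) = 1.939e+04 Hz.
Step 3 — Parallel Q: Q = R/(ω₀L) = 10/(1.218e+05·0.0118) = 0.006956.
Step 4 — Bandwidth: Δω = ω₀/Q = 1.751e+07 rad/s; BW = Δω/(2π) = 2.787e+06 Hz.

(a) f₀ = 1.939e+04 Hz  (b) Q = 0.006956  (c) BW = 2.787e+06 Hz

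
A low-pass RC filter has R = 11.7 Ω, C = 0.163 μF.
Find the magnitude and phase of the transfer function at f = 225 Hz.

Step 1 — Angular frequency: ω = 2π·225 = 1414 rad/s.
Step 2 — Transfer function: H(jω) = 1/(1 + jωRC).
Step 3 — Denominator: 1 + jωRC = 1 + j·1414·11.7·1.63e-07 = 1 + j0.002696.
Step 4 — H = 1 - j0.002696.
Step 5 — Magnitude: |H| = 1 (-0.0 dB); phase: φ = -0.2°.

|H| = 1 (-0.0 dB), φ = -0.2°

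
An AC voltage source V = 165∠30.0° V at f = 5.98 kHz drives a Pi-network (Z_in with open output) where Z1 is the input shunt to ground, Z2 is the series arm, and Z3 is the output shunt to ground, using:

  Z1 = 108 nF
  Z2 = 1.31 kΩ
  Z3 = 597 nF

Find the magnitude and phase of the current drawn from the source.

Step 1 — Angular frequency: ω = 2π·f = 2π·5980 = 3.757e+04 rad/s.
Step 2 — Component impedances:
  Z1: Z = 1/(jωC) = -j/(ω·C) = 0 - j246.4 Ω
  Z2: Z = R = 1310 Ω
  Z3: Z = 1/(jωC) = -j/(ω·C) = 0 - j44.58 Ω
Step 3 — With open output, the series arm Z2 and the output shunt Z3 appear in series to ground: Z2 + Z3 = 1310 - j44.58 Ω.
Step 4 — Parallel with input shunt Z1: Z_in = Z1 || (Z2 + Z3) = 44.18 - j236.6 Ω = 240.7∠-79.4° Ω.
Step 5 — Source phasor: V = 165∠30.0° V = 142.9 + j82.5 V.
Step 6 — Ohm's law: I = V / Z_total = (142.9 + j82.5) / (44.18 - j236.6) = -0.228 + j0.6465 A.
Step 7 — Convert to polar: |I| = 0.6855 A, ∠I = 109.4°.

I = 0.6855∠109.4° A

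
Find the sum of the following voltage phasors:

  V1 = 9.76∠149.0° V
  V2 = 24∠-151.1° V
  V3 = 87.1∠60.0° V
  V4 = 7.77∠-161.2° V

Step 1 — Convert each phasor to rectangular form:
  V1 = 9.76·(cos(149.0°) + j·sin(149.0°)) = -8.366 + j5.027 V
  V2 = 24·(cos(-151.1°) + j·sin(-151.1°)) = -21.01 - j11.6 V
  V3 = 87.1·(cos(60.0°) + j·sin(60.0°)) = 43.55 + j75.43 V
  V4 = 7.77·(cos(-161.2°) + j·sin(-161.2°)) = -7.355 - j2.504 V
Step 2 — Sum components: V_total = 6.817 + j66.35 V.
Step 3 — Convert to polar: |V_total| = 66.7 V, ∠V_total = 84.1°.

V_total = 66.7∠84.1° V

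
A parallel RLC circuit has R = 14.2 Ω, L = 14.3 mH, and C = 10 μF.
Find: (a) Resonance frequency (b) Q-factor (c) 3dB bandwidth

Step 1 — Resonance: ω₀ = 1/√(LC) = 1/√(0.0143·1e-05) = 2644 rad/s.
Step 2 — f₀ = ω₀/(2π) = 420.9 Hz.
Step 3 — Parallel Q: Q = R/(ω₀L) = 14.2/(2644·0.0143) = 0.3755.
Step 4 — Bandwidth: Δω = ω₀/Q = 7042 rad/s; BW = Δω/(2π) = 1121 Hz.

(a) f₀ = 420.9 Hz  (b) Q = 0.3755  (c) BW = 1121 Hz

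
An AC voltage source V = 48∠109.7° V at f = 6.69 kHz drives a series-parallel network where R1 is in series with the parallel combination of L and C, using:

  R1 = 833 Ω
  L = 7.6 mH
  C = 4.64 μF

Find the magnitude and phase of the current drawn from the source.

Step 1 — Angular frequency: ω = 2π·f = 2π·6690 = 4.203e+04 rad/s.
Step 2 — Component impedances:
  R1: Z = R = 833 Ω
  L: Z = jωL = j·4.203e+04·0.0076 = 0 + j319.5 Ω
  C: Z = 1/(jωC) = -j/(ω·C) = 0 - j5.127 Ω
Step 3 — Parallel branch: L || C = 1/(1/L + 1/C) = 0 - j5.211 Ω.
Step 4 — Series with R1: Z_total = R1 + (L || C) = 833 - j5.211 Ω = 833∠-0.4° Ω.
Step 5 — Source phasor: V = 48∠109.7° V = -16.18 + j45.19 V.
Step 6 — Ohm's law: I = V / Z_total = (-16.18 + j45.19) / (833 - j5.211) = -0.01976 + j0.05413 A.
Step 7 — Convert to polar: |I| = 0.05762 A, ∠I = 110.1°.

I = 0.05762∠110.1° A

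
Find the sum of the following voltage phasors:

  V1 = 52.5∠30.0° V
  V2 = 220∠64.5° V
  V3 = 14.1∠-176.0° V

Step 1 — Convert each phasor to rectangular form:
  V1 = 52.5·(cos(30.0°) + j·sin(30.0°)) = 45.47 + j26.25 V
  V2 = 220·(cos(64.5°) + j·sin(64.5°)) = 94.71 + j198.6 V
  V3 = 14.1·(cos(-176.0°) + j·sin(-176.0°)) = -14.07 - j0.9836 V
Step 2 — Sum components: V_total = 126.1 + j223.8 V.
Step 3 — Convert to polar: |V_total| = 256.9 V, ∠V_total = 60.6°.

V_total = 256.9∠60.6° V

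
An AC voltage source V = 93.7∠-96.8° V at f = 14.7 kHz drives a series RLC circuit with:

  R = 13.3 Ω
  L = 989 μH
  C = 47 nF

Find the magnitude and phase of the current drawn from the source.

Step 1 — Angular frequency: ω = 2π·f = 2π·1.47e+04 = 9.236e+04 rad/s.
Step 2 — Component impedances:
  R: Z = R = 13.3 Ω
  L: Z = jωL = j·9.236e+04·0.000989 = 0 + j91.35 Ω
  C: Z = 1/(jωC) = -j/(ω·C) = 0 - j230.4 Ω
Step 3 — Series combination: Z_total = R + L + C = 13.3 - j139 Ω = 139.6∠-84.5° Ω.
Step 4 — Source phasor: V = 93.7∠-96.8° V = -11.09 - j93.04 V.
Step 5 — Ohm's law: I = V / Z_total = (-11.09 - j93.04) / (13.3 - j139) = 0.6557 - j0.1425 A.
Step 6 — Convert to polar: |I| = 0.671 A, ∠I = -12.3°.

I = 0.671∠-12.3° A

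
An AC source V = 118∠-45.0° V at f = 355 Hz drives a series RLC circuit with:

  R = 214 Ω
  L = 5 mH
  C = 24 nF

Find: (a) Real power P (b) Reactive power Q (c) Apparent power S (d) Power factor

Step 1 — Angular frequency: ω = 2π·f = 2π·355 = 2231 rad/s.
Step 2 — Component impedances:
  R: Z = R = 214 Ω
  L: Z = jωL = j·2231·0.005 = 0 + j11.15 Ω
  C: Z = 1/(jωC) = -j/(ω·C) = 0 - j1.868e+04 Ω
Step 3 — Series combination: Z_total = R + L + C = 214 - j1.867e+04 Ω = 1.867e+04∠-89.3° Ω.
Step 4 — Source phasor: V = 118∠-45.0° V = 83.44 - j83.44 V.
Step 5 — Current: I = V / Z = 0.00452 + j0.004418 A = 0.00632∠44.3° A.
Step 6 — Complex power: S = V·I* = 0.008548 - j0.7457 VA.
Step 7 — Real power: P = Re(S) = 0.008548 W.
Step 8 — Reactive power: Q = Im(S) = -0.7457 VAR.
Step 9 — Apparent power: |S| = 0.7458 VA.
Step 10 — Power factor: PF = P/|S| = 0.01146 (leading).

(a) P = 0.008548 W  (b) Q = -0.7457 VAR  (c) S = 0.7458 VA  (d) PF = 0.01146 (leading)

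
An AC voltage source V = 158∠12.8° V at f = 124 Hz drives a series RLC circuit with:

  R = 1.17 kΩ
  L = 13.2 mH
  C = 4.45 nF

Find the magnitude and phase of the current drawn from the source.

Step 1 — Angular frequency: ω = 2π·f = 2π·124 = 779.1 rad/s.
Step 2 — Component impedances:
  R: Z = R = 1170 Ω
  L: Z = jωL = j·779.1·0.0132 = 0 + j10.28 Ω
  C: Z = 1/(jωC) = -j/(ω·C) = 0 - j2.884e+05 Ω
Step 3 — Series combination: Z_total = R + L + C = 1170 - j2.884e+05 Ω = 2.884e+05∠-89.8° Ω.
Step 4 — Source phasor: V = 158∠12.8° V = 154.1 + j35 V.
Step 5 — Ohm's law: I = V / Z_total = (154.1 + j35) / (1170 - j2.884e+05) = -0.0001192 + j0.0005347 A.
Step 6 — Convert to polar: |I| = 0.0005478 A, ∠I = 102.6°.

I = 0.0005478∠102.6° A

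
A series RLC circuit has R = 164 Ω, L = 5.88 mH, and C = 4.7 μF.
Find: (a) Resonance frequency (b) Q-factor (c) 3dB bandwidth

Step 1 — Resonance: ω₀ = 1/√(LC) = 1/√(0.00588·4.7e-06) = 6015 rad/s.
Step 2 — f₀ = ω₀/(2π) = 957.4 Hz.
Step 3 — Series Q: Q = ω₀L/R = 6015·0.00588/164 = 0.2157.
Step 4 — Bandwidth: Δω = ω₀/Q = 2.789e+04 rad/s; BW = Δω/(2π) = 4439 Hz.

(a) f₀ = 957.4 Hz  (b) Q = 0.2157  (c) BW = 4439 Hz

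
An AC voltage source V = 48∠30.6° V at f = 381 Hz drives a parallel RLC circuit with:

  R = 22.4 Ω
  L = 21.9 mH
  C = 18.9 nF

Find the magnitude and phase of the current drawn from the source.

Step 1 — Angular frequency: ω = 2π·f = 2π·381 = 2394 rad/s.
Step 2 — Component impedances:
  R: Z = R = 22.4 Ω
  L: Z = jωL = j·2394·0.0219 = 0 + j52.43 Ω
  C: Z = 1/(jωC) = -j/(ω·C) = 0 - j2.21e+04 Ω
Step 3 — Parallel combination: 1/Z_total = 1/R + 1/L + 1/C; Z_total = 18.96 + j8.08 Ω = 20.61∠23.1° Ω.
Step 4 — Source phasor: V = 48∠30.6° V = 41.32 + j24.43 V.
Step 5 — Ohm's law: I = V / Z_total = (41.32 + j24.43) / (18.96 + j8.08) = 2.309 + j0.3046 A.
Step 6 — Convert to polar: |I| = 2.329 A, ∠I = 7.5°.

I = 2.329∠7.5° A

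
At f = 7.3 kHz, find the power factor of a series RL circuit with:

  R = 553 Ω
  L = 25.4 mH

Step 1 — Angular frequency: ω = 2π·f = 2π·7300 = 4.587e+04 rad/s.
Step 2 — Component impedances:
  R: Z = R = 553 Ω
  L: Z = jωL = j·4.587e+04·0.0254 = 0 + j1165 Ω
Step 3 — Series combination: Z_total = R + L = 553 + j1165 Ω = 1290∠64.6° Ω.
Step 4 — Power factor: PF = cos(φ) = Re(Z)/|Z| = 553/1289.6 = 0.4288.
Step 5 — Type: Im(Z) = 1165 ⇒ lagging (phase φ = 64.6°).

PF = 0.4288 (lagging, φ = 64.6°)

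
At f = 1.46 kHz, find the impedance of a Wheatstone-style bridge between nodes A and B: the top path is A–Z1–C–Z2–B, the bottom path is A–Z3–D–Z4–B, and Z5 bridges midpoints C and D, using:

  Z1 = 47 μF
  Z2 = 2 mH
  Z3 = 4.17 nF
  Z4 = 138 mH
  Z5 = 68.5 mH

Step 1 — Angular frequency: ω = 2π·f = 2π·1460 = 9173 rad/s.
Step 2 — Component impedances:
  Z1: Z = 1/(jωC) = -j/(ω·C) = 0 - j2.319 Ω
  Z2: Z = jωL = j·9173·0.002 = 0 + j18.35 Ω
  Z3: Z = 1/(jωC) = -j/(ω·C) = 0 - j2.614e+04 Ω
  Z4: Z = jωL = j·9173·0.138 = 0 + j1266 Ω
  Z5: Z = jωL = j·9173·0.0685 = 0 + j628.4 Ω
Step 3 — Bridge requires nodal analysis (the Z5 bridge couples midpoints C and D, so the two paths cannot be reduced to a simple series/parallel combination). Setting node B to ground and injecting 1 A at node A, the 3-node admittance system at A, C, D solves to V_A = Z_AB = 0 + j15.85 Ω = 15.85∠90.0° Ω.

Z = 0 + j15.85 Ω = 15.85∠90.0° Ω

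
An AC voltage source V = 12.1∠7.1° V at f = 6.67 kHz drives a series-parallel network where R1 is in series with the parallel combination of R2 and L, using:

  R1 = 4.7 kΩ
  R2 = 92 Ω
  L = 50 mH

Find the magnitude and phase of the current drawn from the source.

Step 1 — Angular frequency: ω = 2π·f = 2π·6670 = 4.191e+04 rad/s.
Step 2 — Component impedances:
  R1: Z = R = 4700 Ω
  R2: Z = R = 92 Ω
  L: Z = jωL = j·4.191e+04·0.05 = 0 + j2095 Ω
Step 3 — Parallel branch: R2 || L = 1/(1/R2 + 1/L) = 91.82 + j4.031 Ω.
Step 4 — Series with R1: Z_total = R1 + (R2 || L) = 4792 + j4.031 Ω = 4792∠0.0° Ω.
Step 5 — Source phasor: V = 12.1∠7.1° V = 12.01 + j1.496 V.
Step 6 — Ohm's law: I = V / Z_total = (12.01 + j1.496) / (4792 + j4.031) = 0.002506 + j0.00031 A.
Step 7 — Convert to polar: |I| = 0.002525 A, ∠I = 7.1°.

I = 0.002525∠7.1° A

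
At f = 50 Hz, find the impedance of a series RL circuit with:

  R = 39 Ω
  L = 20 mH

Step 1 — Angular frequency: ω = 2π·f = 2π·50 = 314.2 rad/s.
Step 2 — Component impedances:
  R: Z = R = 39 Ω
  L: Z = jωL = j·314.2·0.02 = 0 + j6.283 Ω
Step 3 — Series combination: Z_total = R + L = 39 + j6.283 Ω = 39.5∠9.2° Ω.

Z = 39 + j6.283 Ω = 39.5∠9.2° Ω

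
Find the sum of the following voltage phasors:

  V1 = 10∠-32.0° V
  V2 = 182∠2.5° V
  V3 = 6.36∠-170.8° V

Step 1 — Convert each phasor to rectangular form:
  V1 = 10·(cos(-32.0°) + j·sin(-32.0°)) = 8.48 - j5.299 V
  V2 = 182·(cos(2.5°) + j·sin(2.5°)) = 181.8 + j7.939 V
  V3 = 6.36·(cos(-170.8°) + j·sin(-170.8°)) = -6.278 - j1.017 V
Step 2 — Sum components: V_total = 184 + j1.623 V.
Step 3 — Convert to polar: |V_total| = 184 V, ∠V_total = 0.5°.

V_total = 184∠0.5° V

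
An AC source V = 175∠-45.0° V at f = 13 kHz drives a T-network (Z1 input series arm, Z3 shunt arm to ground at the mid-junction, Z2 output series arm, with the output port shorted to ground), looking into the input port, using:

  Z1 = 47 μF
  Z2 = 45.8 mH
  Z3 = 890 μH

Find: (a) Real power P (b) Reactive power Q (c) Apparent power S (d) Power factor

Step 1 — Angular frequency: ω = 2π·f = 2π·1.3e+04 = 8.168e+04 rad/s.
Step 2 — Component impedances:
  Z1: Z = 1/(jωC) = -j/(ω·C) = 0 - j0.2605 Ω
  Z2: Z = jωL = j·8.168e+04·0.0458 = 0 + j3741 Ω
  Z3: Z = jωL = j·8.168e+04·0.00089 = 0 + j72.7 Ω
Step 3 — With the output port shorted to ground, the output series arm Z2 runs from the junction to ground; the shunt arm Z3 also runs from the junction to ground. They appear in parallel: Z3 || Z2 = 0 + j71.31 Ω.
Step 4 — Series with input arm Z1: Z_in = Z1 + (Z3 || Z2) = 0 + j71.05 Ω = 71.05∠90.0° Ω.
Step 5 — Source phasor: V = 175∠-45.0° V = 123.7 - j123.7 V.
Step 6 — Current: I = V / Z = -1.742 - j1.742 A = 2.463∠-135.0° A.
Step 7 — Complex power: S = V·I* = 0 + j431 VA.
Step 8 — Real power: P = Re(S) = 0 W.
Step 9 — Reactive power: Q = Im(S) = 431 VAR.
Step 10 — Apparent power: |S| = 431 VA.
Step 11 — Power factor: PF = P/|S| = 0 (lagging).

(a) P = 0 W  (b) Q = 431 VAR  (c) S = 431 VA  (d) PF = 0 (lagging)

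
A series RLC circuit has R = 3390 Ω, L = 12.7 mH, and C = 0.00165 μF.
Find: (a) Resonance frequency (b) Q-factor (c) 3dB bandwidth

Step 1 — Resonance condition Im(Z)=0 gives ω₀ = 1/√(LC).
Step 2 — ω₀ = 1/√(0.0127·1.65e-09) = 2.185e+05 rad/s.
Step 3 — f₀ = ω₀/(2π) = 3.477e+04 Hz.
Step 4 — Series Q: Q = ω₀L/R = 2.185e+05·0.0127/3390 = 0.8184.
Step 5 — 3dB bandwidth: Δω = ω₀/Q = 2.669e+05 rad/s; BW = Δω/(2π) = 4.248e+04 Hz.

(a) f₀ = 3.477e+04 Hz  (b) Q = 0.8184  (c) BW = 4.248e+04 Hz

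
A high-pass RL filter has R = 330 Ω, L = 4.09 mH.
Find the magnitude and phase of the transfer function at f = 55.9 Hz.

Step 1 — Angular frequency: ω = 2π·55.9 = 351.2 rad/s.
Step 2 — Transfer function: H(jω) = jωL/(R + jωL).
Step 3 — Numerator jωL = j·1.437; denominator R + jωL = 330 + j1.437.
Step 4 — H = 1.895e-05 + j0.004353.
Step 5 — Magnitude: |H| = 0.004353 (-47.2 dB); phase: φ = 89.8°.

|H| = 0.004353 (-47.2 dB), φ = 89.8°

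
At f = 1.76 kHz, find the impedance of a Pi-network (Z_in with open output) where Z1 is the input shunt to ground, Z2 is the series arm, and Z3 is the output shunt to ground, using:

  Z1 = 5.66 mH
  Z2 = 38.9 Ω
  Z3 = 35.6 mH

Step 1 — Angular frequency: ω = 2π·f = 2π·1760 = 1.106e+04 rad/s.
Step 2 — Component impedances:
  Z1: Z = jωL = j·1.106e+04·0.00566 = 0 + j62.59 Ω
  Z2: Z = R = 38.9 Ω
  Z3: Z = jωL = j·1.106e+04·0.0356 = 0 + j393.7 Ω
Step 3 — With open output, the series arm Z2 and the output shunt Z3 appear in series to ground: Z2 + Z3 = 38.9 + j393.7 Ω.
Step 4 — Parallel with input shunt Z1: Z_in = Z1 || (Z2 + Z3) = 0.7267 + j54.07 Ω = 54.07∠89.2° Ω.

Z = 0.7267 + j54.07 Ω = 54.07∠89.2° Ω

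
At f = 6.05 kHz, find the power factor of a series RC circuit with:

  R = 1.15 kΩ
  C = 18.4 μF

Step 1 — Angular frequency: ω = 2π·f = 2π·6050 = 3.801e+04 rad/s.
Step 2 — Component impedances:
  R: Z = R = 1150 Ω
  C: Z = 1/(jωC) = -j/(ω·C) = 0 - j1.43 Ω
Step 3 — Series combination: Z_total = R + C = 1150 - j1.43 Ω = 1150∠-0.1° Ω.
Step 4 — Power factor: PF = cos(φ) = Re(Z)/|Z| = 1150/1150 = 1.
Step 5 — Type: Im(Z) = -1.43 ⇒ leading (phase φ = -0.1°).

PF = 1 (leading, φ = -0.1°)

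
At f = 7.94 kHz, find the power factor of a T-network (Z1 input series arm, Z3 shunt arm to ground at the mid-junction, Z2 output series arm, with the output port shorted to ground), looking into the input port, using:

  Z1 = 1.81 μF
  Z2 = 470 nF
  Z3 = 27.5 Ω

Step 1 — Angular frequency: ω = 2π·f = 2π·7940 = 4.989e+04 rad/s.
Step 2 — Component impedances:
  Z1: Z = 1/(jωC) = -j/(ω·C) = 0 - j11.07 Ω
  Z2: Z = 1/(jωC) = -j/(ω·C) = 0 - j42.65 Ω
  Z3: Z = R = 27.5 Ω
Step 3 — With the output port shorted to ground, the output series arm Z2 runs from the junction to ground; the shunt arm Z3 also runs from the junction to ground. They appear in parallel: Z3 || Z2 = 19.42 - j12.52 Ω.
Step 4 — Series with input arm Z1: Z_in = Z1 + (Z3 || Z2) = 19.42 - j23.6 Ω = 30.56∠-50.5° Ω.
Step 5 — Power factor: PF = cos(φ) = Re(Z)/|Z| = 19.42/30.56 = 0.6355.
Step 6 — Type: Im(Z) = -23.6 ⇒ leading (phase φ = -50.5°).

PF = 0.6355 (leading, φ = -50.5°)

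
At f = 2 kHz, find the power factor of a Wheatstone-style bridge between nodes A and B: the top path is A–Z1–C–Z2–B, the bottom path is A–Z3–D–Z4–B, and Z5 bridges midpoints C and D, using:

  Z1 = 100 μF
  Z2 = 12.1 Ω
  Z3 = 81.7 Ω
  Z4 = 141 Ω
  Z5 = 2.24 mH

Step 1 — Angular frequency: ω = 2π·f = 2π·2000 = 1.257e+04 rad/s.
Step 2 — Component impedances:
  Z1: Z = 1/(jωC) = -j/(ω·C) = 0 - j0.7958 Ω
  Z2: Z = R = 12.1 Ω
  Z3: Z = R = 81.7 Ω
  Z4: Z = R = 141 Ω
  Z5: Z = jωL = j·1.257e+04·0.00224 = 0 + j28.15 Ω
Step 3 — Bridge requires nodal analysis (the Z5 bridge couples midpoints C and D, so the two paths cannot be reduced to a simple series/parallel combination). Setting node B to ground and injecting 1 A at node A, the 3-node admittance system at A, C, D solves to V_A = Z_AB = 11.19 - j0.6424 Ω = 11.21∠-3.3° Ω.
Step 4 — Power factor: PF = cos(φ) = Re(Z)/|Z| = 11.1893/11.2077 = 0.9984.
Step 5 — Type: Im(Z) = -0.6424 ⇒ leading (phase φ = -3.3°).

PF = 0.9984 (leading, φ = -3.3°)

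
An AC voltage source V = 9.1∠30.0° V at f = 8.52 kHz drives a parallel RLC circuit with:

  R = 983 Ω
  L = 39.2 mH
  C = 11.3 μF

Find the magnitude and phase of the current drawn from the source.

Step 1 — Angular frequency: ω = 2π·f = 2π·8520 = 5.353e+04 rad/s.
Step 2 — Component impedances:
  R: Z = R = 983 Ω
  L: Z = jωL = j·5.353e+04·0.0392 = 0 + j2098 Ω
  C: Z = 1/(jωC) = -j/(ω·C) = 0 - j1.653 Ω
Step 3 — Parallel combination: 1/Z_total = 1/R + 1/L + 1/C; Z_total = 0.002784 - j1.654 Ω = 1.654∠-89.9° Ω.
Step 4 — Source phasor: V = 9.1∠30.0° V = 7.881 + j4.55 V.
Step 5 — Ohm's law: I = V / Z_total = (7.881 + j4.55) / (0.002784 - j1.654) = -2.742 + j4.768 A.
Step 6 — Convert to polar: |I| = 5.5 A, ∠I = 119.9°.

I = 5.5∠119.9° A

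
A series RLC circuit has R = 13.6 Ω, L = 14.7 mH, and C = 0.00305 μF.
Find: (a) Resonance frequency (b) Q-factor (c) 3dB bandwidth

Step 1 — Resonance: ω₀ = 1/√(LC) = 1/√(0.0147·3.05e-09) = 1.493e+05 rad/s.
Step 2 — f₀ = ω₀/(2π) = 2.377e+04 Hz.
Step 3 — Series Q: Q = ω₀L/R = 1.493e+05·0.0147/13.6 = 161.4.
Step 4 — Bandwidth: Δω = ω₀/Q = 925.2 rad/s; BW = Δω/(2π) = 147.2 Hz.

(a) f₀ = 2.377e+04 Hz  (b) Q = 161.4  (c) BW = 147.2 Hz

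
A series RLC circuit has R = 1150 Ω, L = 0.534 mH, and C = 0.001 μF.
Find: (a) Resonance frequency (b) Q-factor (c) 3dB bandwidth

Step 1 — Resonance: ω₀ = 1/√(LC) = 1/√(0.000534·1e-09) = 1.368e+06 rad/s.
Step 2 — f₀ = ω₀/(2π) = 2.178e+05 Hz.
Step 3 — Series Q: Q = ω₀L/R = 1.368e+06·0.000534/1150 = 0.6354.
Step 4 — Bandwidth: Δω = ω₀/Q = 2.154e+06 rad/s; BW = Δω/(2π) = 3.427e+05 Hz.

(a) f₀ = 2.178e+05 Hz  (b) Q = 0.6354  (c) BW = 3.427e+05 Hz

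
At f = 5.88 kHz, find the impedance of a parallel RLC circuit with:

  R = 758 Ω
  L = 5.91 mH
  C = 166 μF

Step 1 — Angular frequency: ω = 2π·f = 2π·5880 = 3.695e+04 rad/s.
Step 2 — Component impedances:
  R: Z = R = 758 Ω
  L: Z = jωL = j·3.695e+04·0.00591 = 0 + j218.3 Ω
  C: Z = 1/(jωC) = -j/(ω·C) = 0 - j0.1631 Ω
Step 3 — Parallel combination: 1/Z_total = 1/R + 1/L + 1/C; Z_total = 3.513e-05 - j0.1632 Ω = 0.1632∠-90.0° Ω.

Z = 3.513e-05 - j0.1632 Ω = 0.1632∠-90.0° Ω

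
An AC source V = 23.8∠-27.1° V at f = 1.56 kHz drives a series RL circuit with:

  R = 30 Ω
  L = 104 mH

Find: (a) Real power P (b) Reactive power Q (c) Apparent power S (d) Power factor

Step 1 — Angular frequency: ω = 2π·f = 2π·1560 = 9802 rad/s.
Step 2 — Component impedances:
  R: Z = R = 30 Ω
  L: Z = jωL = j·9802·0.104 = 0 + j1019 Ω
Step 3 — Series combination: Z_total = R + L = 30 + j1019 Ω = 1020∠88.3° Ω.
Step 4 — Source phasor: V = 23.8∠-27.1° V = 21.19 - j10.84 V.
Step 5 — Current: I = V / Z = -0.01002 - j0.02108 A = 0.02334∠-115.4° A.
Step 6 — Complex power: S = V·I* = 0.01634 + j0.5552 VA.
Step 7 — Real power: P = Re(S) = 0.01634 W.
Step 8 — Reactive power: Q = Im(S) = 0.5552 VAR.
Step 9 — Apparent power: |S| = 0.5554 VA.
Step 10 — Power factor: PF = P/|S| = 0.02942 (lagging).

(a) P = 0.01634 W  (b) Q = 0.5552 VAR  (c) S = 0.5554 VA  (d) PF = 0.02942 (lagging)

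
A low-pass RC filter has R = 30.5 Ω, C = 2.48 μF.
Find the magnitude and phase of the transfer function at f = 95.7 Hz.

Step 1 — Angular frequency: ω = 2π·95.7 = 601.3 rad/s.
Step 2 — Transfer function: H(jω) = 1/(1 + jωRC).
Step 3 — Denominator: 1 + jωRC = 1 + j·601.3·30.5·2.48e-06 = 1 + j0.04548.
Step 4 — H = 0.9979 - j0.04539.
Step 5 — Magnitude: |H| = 0.999 (-0.0 dB); phase: φ = -2.6°.

|H| = 0.999 (-0.0 dB), φ = -2.6°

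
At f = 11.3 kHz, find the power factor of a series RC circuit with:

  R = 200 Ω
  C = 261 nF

Step 1 — Angular frequency: ω = 2π·f = 2π·1.13e+04 = 7.1e+04 rad/s.
Step 2 — Component impedances:
  R: Z = R = 200 Ω
  C: Z = 1/(jωC) = -j/(ω·C) = 0 - j53.96 Ω
Step 3 — Series combination: Z_total = R + C = 200 - j53.96 Ω = 207.2∠-15.1° Ω.
Step 4 — Power factor: PF = cos(φ) = Re(Z)/|Z| = 200/207.15 = 0.9655.
Step 5 — Type: Im(Z) = -53.96 ⇒ leading (phase φ = -15.1°).

PF = 0.9655 (leading, φ = -15.1°)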